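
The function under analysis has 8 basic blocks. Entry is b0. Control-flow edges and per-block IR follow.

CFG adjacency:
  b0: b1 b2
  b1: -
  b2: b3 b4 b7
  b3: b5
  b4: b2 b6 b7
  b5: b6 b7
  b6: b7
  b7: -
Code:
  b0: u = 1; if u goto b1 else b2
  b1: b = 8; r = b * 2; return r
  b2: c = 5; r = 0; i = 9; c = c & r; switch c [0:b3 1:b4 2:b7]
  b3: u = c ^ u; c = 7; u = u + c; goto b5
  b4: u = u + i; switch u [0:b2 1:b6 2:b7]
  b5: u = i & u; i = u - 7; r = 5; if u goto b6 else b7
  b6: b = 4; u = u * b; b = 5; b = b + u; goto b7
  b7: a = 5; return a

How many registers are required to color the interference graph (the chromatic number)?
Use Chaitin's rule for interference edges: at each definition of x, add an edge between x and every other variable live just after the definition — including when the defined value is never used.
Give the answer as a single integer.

def/use:
  b0: {u} / ∅
  b1: {b,r} / ∅
  b2: {c,i,r} / ∅
  b3: {c,u} / {c,u}
  b4: {u} / {i,u}
  b5: {i,r,u} / {i,u}
  b6: {b,u} / {u}
  b7: {a} / ∅

Live sets:
  b0 li=∅ lo={u}
  b1 li=∅ lo=∅
  b2 li={u} lo={c,i,u}
  b3 li={c,i,u} lo={i,u}
  b4 li={i,u} lo={u}
  b5 li={i,u} lo={u}
  b6 li={u} lo=∅
  b7 li=∅ lo=∅

Conflict graph:
  a — ∅
  b — {u}
  c — {i,r,u}
  i — {c,r,u}
  r — {c,i,u}
  u — {b,c,i,r}

Chromatic number:
  {c,i,r,u} pairwise interfere (4-clique) ⇒ χ ≥ 4
  assign a→c0 b→c1 c→c1 i→c2 r→c3 u→c0 — no edge inside a register ⇒ χ ≤ 4
  χ = 4

Answer: 4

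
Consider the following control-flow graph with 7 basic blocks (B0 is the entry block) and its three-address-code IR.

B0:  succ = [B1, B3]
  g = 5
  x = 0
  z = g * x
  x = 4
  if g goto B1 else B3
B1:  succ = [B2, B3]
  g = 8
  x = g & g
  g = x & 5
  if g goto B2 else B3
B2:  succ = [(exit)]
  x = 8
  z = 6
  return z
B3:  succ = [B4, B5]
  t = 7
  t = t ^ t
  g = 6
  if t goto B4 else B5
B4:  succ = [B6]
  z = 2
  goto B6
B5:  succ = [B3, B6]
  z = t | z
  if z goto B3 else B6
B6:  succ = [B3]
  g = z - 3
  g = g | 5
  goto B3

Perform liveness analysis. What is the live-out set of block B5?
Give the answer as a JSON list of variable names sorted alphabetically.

Answer: ["z"]

Analysis:
def/use:
  B0: {g,x,z} / ∅
  B1: {g,x} / ∅
  B2: {x,z} / ∅
  B3: {g,t} / ∅
  B4: {z} / ∅
  B5: {z} / {t,z}
  B6: {g} / {z}

Backward fixpoint:
  B0 li=∅ lo={z}
  B1 li={z} lo={z}
  B2 li=∅ lo=∅
  B3 li={z} lo={t,z}
  B4 li=∅ lo={z}
  B5 li={t,z} lo={z}
  B6 li={z} lo={z}

live-out(B5) = ["z"]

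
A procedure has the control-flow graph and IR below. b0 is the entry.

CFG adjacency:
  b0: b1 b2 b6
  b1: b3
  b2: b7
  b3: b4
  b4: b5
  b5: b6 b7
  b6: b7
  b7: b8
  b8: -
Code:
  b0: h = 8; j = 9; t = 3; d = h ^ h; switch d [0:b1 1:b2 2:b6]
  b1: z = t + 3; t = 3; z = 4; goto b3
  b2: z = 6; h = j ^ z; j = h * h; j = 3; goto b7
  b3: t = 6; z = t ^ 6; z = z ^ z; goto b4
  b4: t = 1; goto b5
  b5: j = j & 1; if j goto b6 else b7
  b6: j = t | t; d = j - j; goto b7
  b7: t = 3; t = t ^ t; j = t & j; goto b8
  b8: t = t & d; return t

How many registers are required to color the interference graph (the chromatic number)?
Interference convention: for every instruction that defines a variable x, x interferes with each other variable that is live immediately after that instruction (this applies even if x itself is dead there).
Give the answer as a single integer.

Block summaries:
  b0 def {d,h,j,t} use ∅
  b1 def {t,z} use {t}
  b2 def {h,j,z} use {j}
  b3 def {t,z} use ∅
  b4 def {t} use ∅
  b5 def {j} use {j}
  b6 def {d,j} use {t}
  b7 def {j,t} use {j}
  b8 def {t} use {d,t}

Live sets:
  b0 li=∅ lo={d,j,t}
  b1 li={d,j,t} lo={d,j}
  b2 li={d,j} lo={d,j}
  b3 li={d,j} lo={d,j}
  b4 li={d,j} lo={d,j,t}
  b5 li={d,j,t} lo={d,j,t}
  b6 li={t} lo={d,j}
  b7 li={d,j} lo={d,t}
  b8 li={d,t} lo=∅

Interfere edges:
  d: {h,j,t,z}
  h: {d,j,t}
  j: {d,h,t,z}
  t: {d,h,j}
  z: {d,j}

Chromatic number:
  {d,h,j,t} pairwise interfere (4-clique) ⇒ χ ≥ 4
  4-colouring: R0={d}  R1={j}  R2={h,z}  R3={t}
  χ = 4

Answer: 4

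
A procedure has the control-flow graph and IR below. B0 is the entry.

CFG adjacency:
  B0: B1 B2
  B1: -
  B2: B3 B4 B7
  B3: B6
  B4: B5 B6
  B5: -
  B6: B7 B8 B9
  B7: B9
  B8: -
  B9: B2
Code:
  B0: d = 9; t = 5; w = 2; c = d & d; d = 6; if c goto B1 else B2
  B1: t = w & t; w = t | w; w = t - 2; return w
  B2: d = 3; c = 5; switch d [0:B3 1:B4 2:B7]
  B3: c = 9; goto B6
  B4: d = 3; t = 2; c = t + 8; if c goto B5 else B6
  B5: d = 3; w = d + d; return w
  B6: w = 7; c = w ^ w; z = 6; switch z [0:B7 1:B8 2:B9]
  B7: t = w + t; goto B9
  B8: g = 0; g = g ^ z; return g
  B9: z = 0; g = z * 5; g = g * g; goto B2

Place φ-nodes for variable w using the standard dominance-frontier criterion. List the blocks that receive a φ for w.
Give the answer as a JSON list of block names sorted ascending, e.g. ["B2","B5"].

idom tree: B1←B0 B2←B0 B3←B2 B4←B2 B5←B4 B6←B2 B7←B2 B8←B6 B9←B2
Join-block Dom:
  B2: preds {B0,B9}: {B0} ∩ {B0,B2,B9} = {B0}; idom=B0
  B6: preds {B3,B4}: {B0,B2,B3} ∩ {B0,B2,B4} = {B0,B2}; idom=B2
  B7: preds {B2,B6}: {B0,B2} ∩ {B0,B2,B6} = {B0,B2}; idom=B2
  B9: preds {B6,B7}: {B0,B2,B6} ∩ {B0,B2,B7} = {B0,B2}; idom=B2

DF derivation:
  B2←B0: walk · to B0
  B2←B9: walk B9→B2 to B0
  B6←B3: walk B3 to B2
  B6←B4: walk B4 to B2
  B7←B2: walk · to B2
  B7←B6: walk B6 to B2
  B9←B6: walk B6 to B2
  B9←B7: walk B7 to B2
  DF(B0)=∅
  DF(B1)=∅
  DF(B2)={B2}
  DF(B3)={B6}
  DF(B4)={B6}
  DF(B5)=∅
  DF(B6)={B7,B9}
  DF(B7)={B9}
  DF(B8)=∅
  DF(B9)={B2}

φ for w: defs {B0,B1,B5,B6}
  DF⁺ = {B2,B7,B9}

Answer: ["B2", "B7", "B9"]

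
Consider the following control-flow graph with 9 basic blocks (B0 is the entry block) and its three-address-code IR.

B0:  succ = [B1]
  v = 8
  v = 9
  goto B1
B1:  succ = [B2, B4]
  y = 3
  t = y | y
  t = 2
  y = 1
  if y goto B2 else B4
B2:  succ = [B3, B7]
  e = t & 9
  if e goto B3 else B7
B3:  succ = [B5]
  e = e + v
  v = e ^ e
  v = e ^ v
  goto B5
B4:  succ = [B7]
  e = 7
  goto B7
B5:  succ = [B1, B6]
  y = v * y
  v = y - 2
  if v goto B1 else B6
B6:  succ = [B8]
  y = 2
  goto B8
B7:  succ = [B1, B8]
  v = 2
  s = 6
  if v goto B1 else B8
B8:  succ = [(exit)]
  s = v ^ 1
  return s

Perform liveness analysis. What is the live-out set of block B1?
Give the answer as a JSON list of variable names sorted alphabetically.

Answer: ["t", "v", "y"]

Working:
def/use:
  B0 def {v} use ∅
  B1 def {t,y} use ∅
  B2 def {e} use {t}
  B3 def {e,v} use {e,v}
  B4 def {e} use ∅
  B5 def {v,y} use {v,y}
  B6 def {y} use ∅
  B7 def {s,v} use ∅
  B8 def {s} use {v}

Backward fixpoint:
  live B0: ∅→{v}
  live B1: {v}→{t,v,y}
  live B2: {t,v,y}→{e,v,y}
  live B3: {e,v,y}→{v,y}
  live B4: ∅→∅
  live B5: {v,y}→{v}
  live B6: {v}→{v}
  live B7: ∅→{v}
  live B8: {v}→∅

live-out(B1) = ["t", "v", "y"]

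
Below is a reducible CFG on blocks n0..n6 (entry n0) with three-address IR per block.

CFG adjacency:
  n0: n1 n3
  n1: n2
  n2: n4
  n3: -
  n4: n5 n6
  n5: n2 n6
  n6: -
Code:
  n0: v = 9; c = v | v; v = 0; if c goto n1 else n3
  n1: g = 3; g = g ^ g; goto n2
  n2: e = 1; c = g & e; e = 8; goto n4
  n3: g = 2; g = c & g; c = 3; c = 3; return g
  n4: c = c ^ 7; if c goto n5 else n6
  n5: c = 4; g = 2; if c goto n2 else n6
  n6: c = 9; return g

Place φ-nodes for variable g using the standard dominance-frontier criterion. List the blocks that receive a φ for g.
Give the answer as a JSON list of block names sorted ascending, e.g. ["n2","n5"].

idom tree: n1←n0 n2←n1 n3←n0 n4←n2 n5←n4 n6←n4
Dom∩ at merges:
  n2: preds {n1,n5}: {n0,n1} ∩ {n0,n1,n2,n4,n5} = {n0,n1}; idom=n1
  n6: preds {n4,n5}: {n0,n1,n2,n4} ∩ {n0,n1,n2,n4,n5} = {n0,n1,n2,n4}; idom=n4

Frontier:
  join n2 pred n1: · stop@n1
  join n2 pred n5: n5→n4→n2 stop@n1
  join n6 pred n4: · stop@n4
  join n6 pred n5: n5 stop@n4
  n0 → ∅
  n1 → ∅
  n2 → {n2}
  n3 → ∅
  n4 → {n2}
  n5 → {n2,n6}
  n6 → ∅

φ for g: defs {n1,n3,n5}
  DF⁺ = {n2,n6}

Answer: ["n2", "n6"]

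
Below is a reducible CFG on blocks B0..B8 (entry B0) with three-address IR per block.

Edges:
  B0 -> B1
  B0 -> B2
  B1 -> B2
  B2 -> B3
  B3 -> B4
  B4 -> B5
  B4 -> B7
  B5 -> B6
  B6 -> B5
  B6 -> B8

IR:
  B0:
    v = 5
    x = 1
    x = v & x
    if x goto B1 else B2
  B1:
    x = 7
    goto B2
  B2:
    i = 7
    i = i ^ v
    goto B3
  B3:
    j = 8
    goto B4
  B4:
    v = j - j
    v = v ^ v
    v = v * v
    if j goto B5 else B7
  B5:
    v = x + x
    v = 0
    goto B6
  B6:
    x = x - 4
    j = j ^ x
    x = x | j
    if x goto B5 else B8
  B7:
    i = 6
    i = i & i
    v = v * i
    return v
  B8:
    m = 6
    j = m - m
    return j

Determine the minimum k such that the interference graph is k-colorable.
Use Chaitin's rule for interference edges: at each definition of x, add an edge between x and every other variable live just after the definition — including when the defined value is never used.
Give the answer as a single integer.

Block summaries:
  B0 def {v,x} use ∅
  B1 def {x} use ∅
  B2 def {i} use {v}
  B3 def {j} use ∅
  B4 def {v} use {j}
  B5 def {v} use {x}
  B6 def {j,x} use {j,x}
  B7 def {i,v} use {v}
  B8 def {j,m} use ∅

Liveness:
  live B0: ∅→{v,x}
  live B1: {v}→{v,x}
  live B2: {v,x}→{x}
  live B3: {x}→{j,x}
  live B4: {j,x}→{j,v,x}
  live B5: {j,x}→{j,x}
  live B6: {j,x}→{j,x}
  live B7: {v}→∅
  live B8: ∅→∅

Interference:
  i — {v,x}
  j — {v,x}
  m — ∅
  v — {i,j,x}
  x — {i,j,v}

Chromatic number:
  clique {i,v,x} ⇒ need ≥ 3
  3-colouring: r0={m,v}  r1={x}  r2={i,j}
  χ = 3

Answer: 3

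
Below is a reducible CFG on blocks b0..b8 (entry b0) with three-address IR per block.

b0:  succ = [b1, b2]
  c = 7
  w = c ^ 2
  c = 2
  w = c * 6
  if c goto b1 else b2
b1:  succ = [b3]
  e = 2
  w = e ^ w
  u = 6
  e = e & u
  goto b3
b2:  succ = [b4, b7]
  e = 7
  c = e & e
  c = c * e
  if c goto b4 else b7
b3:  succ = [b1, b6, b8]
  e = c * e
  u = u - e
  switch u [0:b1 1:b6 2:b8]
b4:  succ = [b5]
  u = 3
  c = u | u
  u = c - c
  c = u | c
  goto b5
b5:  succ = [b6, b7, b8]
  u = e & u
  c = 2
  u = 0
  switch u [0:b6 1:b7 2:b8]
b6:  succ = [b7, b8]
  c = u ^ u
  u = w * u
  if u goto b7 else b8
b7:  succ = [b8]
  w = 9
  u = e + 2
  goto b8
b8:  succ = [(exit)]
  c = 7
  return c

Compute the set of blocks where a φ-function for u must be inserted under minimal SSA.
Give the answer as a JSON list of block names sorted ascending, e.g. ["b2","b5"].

Answer: ["b1", "b6", "b7", "b8"]

Working:
idom tree: b1←b0 b2←b0 b3←b1 b4←b2 b5←b4 b6←b0 b7←b0 b8←b0
Join-block Dom:
  b1: preds {b0,b3}: {b0} ∩ {b0,b1,b3} = {b0}; idom=b0
  b6: preds {b3,b5}: {b0,b1,b3} ∩ {b0,b2,b4,b5} = {b0}; idom=b0
  b7: preds {b2,b5,b6}: {b0,b2} ∩ {b0,b2,b4,b5} ∩ {b0,b6} = {b0}; idom=b0
  b8: preds {b3,b5,b6,b7}: {b0,b1,b3} ∩ {b0,b2,b4,b5} ∩ {b0,b6} ∩ {b0,b7} = {b0}; idom=b0

DF derivation:
  join b1 pred b0: · stop@b0
  join b1 pred b3: b3→b1 stop@b0
  join b6 pred b3: b3→b1 stop@b0
  join b6 pred b5: b5→b4→b2 stop@b0
  join b7 pred b2: b2 stop@b0
  join b7 pred b5: b5→b4→b2 stop@b0
  join b7 pred b6: b6 stop@b0
  join b8 pred b3: b3→b1 stop@b0
  join b8 pred b5: b5→b4→b2 stop@b0
  join b8 pred b6: b6 stop@b0
  join b8 pred b7: b7 stop@b0
  DF(b0)=∅
  DF(b1)={b1,b6,b8}
  DF(b2)={b6,b7,b8}
  DF(b3)={b1,b6,b8}
  DF(b4)={b6,b7,b8}
  DF(b5)={b6,b7,b8}
  DF(b6)={b7,b8}
  DF(b7)={b8}
  DF(b8)=∅

φ for u: defs {b1,b3,b4,b5,b6,b7}
  DF⁺ = {b1,b6,b7,b8}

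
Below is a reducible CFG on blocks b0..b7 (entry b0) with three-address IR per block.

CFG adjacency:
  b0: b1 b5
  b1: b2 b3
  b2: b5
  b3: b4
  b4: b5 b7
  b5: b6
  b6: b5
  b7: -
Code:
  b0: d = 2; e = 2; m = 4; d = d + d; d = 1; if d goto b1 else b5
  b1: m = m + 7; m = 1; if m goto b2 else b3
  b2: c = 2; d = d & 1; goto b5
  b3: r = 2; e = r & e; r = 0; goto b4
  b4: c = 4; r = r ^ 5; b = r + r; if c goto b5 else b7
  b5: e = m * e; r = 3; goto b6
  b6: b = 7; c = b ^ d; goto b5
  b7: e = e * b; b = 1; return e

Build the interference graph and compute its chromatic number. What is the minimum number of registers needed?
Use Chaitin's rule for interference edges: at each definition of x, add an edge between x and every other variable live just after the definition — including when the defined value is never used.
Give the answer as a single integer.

Per-block:
  b0: def={d,e,m} ue=∅
  b1: def={m} ue={m}
  b2: def={c,d} ue={d}
  b3: def={e,r} ue={e}
  b4: def={b,c,r} ue={r}
  b5: def={e,r} ue={e,m}
  b6: def={b,c} ue={d}
  b7: def={b,e} ue={b,e}

Backward fixpoint:
  live b0: ∅→{d,e,m}
  live b1: {d,e,m}→{d,e,m}
  live b2: {d,e,m}→{d,e,m}
  live b3: {d,e,m}→{d,e,m,r}
  live b4: {d,e,m,r}→{b,d,e,m}
  live b5: {d,e,m}→{d,e,m}
  live b6: {d,e,m}→{d,e,m}
  live b7: {b,e}→∅

Conflict graph:
  b — {c,d,e,m}
  c — {b,d,e,m,r}
  d — {b,c,e,m,r}
  e — {b,c,d,m,r}
  m — {b,c,d,e,r}
  r — {c,d,e,m}

Chromatic number:
  lower bound: {b,c,d,e,m} mutually conflict ⇒ χ ≥ 5
  5-colouring: R0={c}  R1={d}  R2={e}  R3={m}  R4={b,r}
  χ = 5

Answer: 5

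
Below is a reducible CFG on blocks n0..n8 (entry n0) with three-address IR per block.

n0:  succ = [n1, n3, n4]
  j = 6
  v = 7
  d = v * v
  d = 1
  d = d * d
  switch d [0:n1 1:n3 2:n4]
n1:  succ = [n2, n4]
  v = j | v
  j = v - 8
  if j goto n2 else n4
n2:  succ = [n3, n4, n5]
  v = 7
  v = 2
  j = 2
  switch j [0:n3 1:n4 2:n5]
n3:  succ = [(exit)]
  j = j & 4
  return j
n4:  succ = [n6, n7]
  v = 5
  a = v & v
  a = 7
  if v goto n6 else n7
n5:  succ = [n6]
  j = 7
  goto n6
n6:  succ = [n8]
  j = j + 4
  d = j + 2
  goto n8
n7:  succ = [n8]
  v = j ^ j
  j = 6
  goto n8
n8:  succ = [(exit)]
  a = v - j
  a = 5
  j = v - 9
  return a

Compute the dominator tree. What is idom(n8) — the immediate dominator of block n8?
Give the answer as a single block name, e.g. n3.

idom tree: n1←n0 n2←n1 n3←n0 n4←n0 n5←n2 n6←n0 n7←n4 n8←n0
Join-block Dom:
  n3: preds {n0,n2}: {n0} ∩ {n0,n1,n2} = {n0}; idom=n0
  n4: preds {n0,n1,n2}: {n0} ∩ {n0,n1} ∩ {n0,n1,n2} = {n0}; idom=n0
  n6: preds {n4,n5}: {n0,n4} ∩ {n0,n1,n2,n5} = {n0}; idom=n0
  n8: preds {n6,n7}: {n0,n6} ∩ {n0,n4,n7} = {n0}; idom=n0

idom(n8) = n0

Answer: n0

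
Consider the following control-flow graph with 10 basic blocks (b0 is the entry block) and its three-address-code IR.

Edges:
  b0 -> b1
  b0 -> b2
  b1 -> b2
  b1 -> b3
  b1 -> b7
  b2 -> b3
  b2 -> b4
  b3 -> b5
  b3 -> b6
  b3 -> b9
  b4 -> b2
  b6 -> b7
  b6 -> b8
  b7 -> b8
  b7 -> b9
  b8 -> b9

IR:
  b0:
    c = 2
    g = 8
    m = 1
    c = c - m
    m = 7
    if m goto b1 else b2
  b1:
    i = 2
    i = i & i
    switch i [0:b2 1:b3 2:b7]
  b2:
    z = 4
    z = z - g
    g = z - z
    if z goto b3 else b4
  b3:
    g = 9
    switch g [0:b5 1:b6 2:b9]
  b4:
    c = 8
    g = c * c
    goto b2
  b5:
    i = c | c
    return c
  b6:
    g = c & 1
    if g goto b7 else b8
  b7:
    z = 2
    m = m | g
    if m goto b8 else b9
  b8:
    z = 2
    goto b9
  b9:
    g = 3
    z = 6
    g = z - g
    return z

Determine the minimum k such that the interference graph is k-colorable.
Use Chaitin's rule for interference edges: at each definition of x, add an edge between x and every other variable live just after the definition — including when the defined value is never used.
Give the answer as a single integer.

Answer: 4

Analysis:
Per-block:
  b0: {c,g,m} / ∅
  b1: {i} / ∅
  b2: {g,z} / {g}
  b3: {g} / ∅
  b4: {c,g} / ∅
  b5: {i} / {c}
  b6: {g} / {c}
  b7: {m,z} / {g,m}
  b8: {z} / ∅
  b9: {g,z} / ∅

Live sets:
  b0 li=∅ lo={c,g,m}
  b1 li={c,g,m} lo={c,g,m}
  b2 li={c,g,m} lo={c,m}
  b3 li={c,m} lo={c,m}
  b4 li={m} lo={c,g,m}
  b5 li={c} lo=∅
  b6 li={c,m} lo={g,m}
  b7 li={g,m} lo=∅
  b8 li=∅ lo=∅
  b9 li=∅ lo=∅

Interfere edges:
  c: {g,i,m,z}
  g: {c,i,m,z}
  i: {c,g,m}
  m: {c,g,i,z}
  z: {c,g,m}

Colouring:
  clique {c,g,i,m} ⇒ need ≥ 4
  assign c→c0 g→c1 i→c3 m→c2 z→c3 — no edge inside a register ⇒ χ ≤ 4
  χ = 4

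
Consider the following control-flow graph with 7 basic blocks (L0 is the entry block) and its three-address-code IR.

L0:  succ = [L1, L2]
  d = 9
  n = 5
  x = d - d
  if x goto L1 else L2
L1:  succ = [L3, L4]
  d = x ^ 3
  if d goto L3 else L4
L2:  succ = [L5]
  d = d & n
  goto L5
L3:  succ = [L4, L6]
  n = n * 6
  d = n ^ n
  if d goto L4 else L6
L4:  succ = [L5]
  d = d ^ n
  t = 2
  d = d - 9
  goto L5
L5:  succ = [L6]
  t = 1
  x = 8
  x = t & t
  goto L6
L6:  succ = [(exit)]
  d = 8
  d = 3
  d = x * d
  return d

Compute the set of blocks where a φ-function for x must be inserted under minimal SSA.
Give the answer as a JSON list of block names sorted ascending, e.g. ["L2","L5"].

Answer: ["L6"]

Derivation:
idom tree: L1←L0 L2←L0 L3←L1 L4←L1 L5←L0 L6←L0
Dom at joins:
  L4: preds {L1,L3}: {L0,L1} ∩ {L0,L1,L3} = {L0,L1}; idom=L1
  L5: preds {L2,L4}: {L0,L2} ∩ {L0,L1,L4} = {L0}; idom=L0
  L6: preds {L3,L5}: {L0,L1,L3} ∩ {L0,L5} = {L0}; idom=L0

DF derivation:
  join L4 pred L1: · stop@L1
  join L4 pred L3: L3 stop@L1
  join L5 pred L2: L2 stop@L0
  join L5 pred L4: L4→L1 stop@L0
  join L6 pred L3: L3→L1 stop@L0
  join L6 pred L5: L5 stop@L0
  L0: DF=∅
  L1: DF={L5,L6}
  L2: DF={L5}
  L3: DF={L4,L6}
  L4: DF={L5}
  L5: DF={L6}
  L6: DF=∅

φ for x: defs {L0,L5}
  DF⁺ = {L6}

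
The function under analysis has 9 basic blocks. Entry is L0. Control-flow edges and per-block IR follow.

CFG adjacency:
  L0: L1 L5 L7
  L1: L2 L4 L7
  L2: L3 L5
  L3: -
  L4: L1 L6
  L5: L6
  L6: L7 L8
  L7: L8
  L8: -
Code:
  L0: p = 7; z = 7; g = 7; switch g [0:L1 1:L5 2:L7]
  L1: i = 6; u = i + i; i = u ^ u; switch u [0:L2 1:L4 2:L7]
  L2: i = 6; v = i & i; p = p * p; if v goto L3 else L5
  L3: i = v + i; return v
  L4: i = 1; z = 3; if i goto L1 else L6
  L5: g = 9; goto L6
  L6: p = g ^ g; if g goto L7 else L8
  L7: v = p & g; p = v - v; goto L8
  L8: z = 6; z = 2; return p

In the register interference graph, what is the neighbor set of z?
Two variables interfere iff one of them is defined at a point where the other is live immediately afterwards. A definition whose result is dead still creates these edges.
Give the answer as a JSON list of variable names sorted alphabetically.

Per-block:
  L0: {g,p,z} / ∅
  L1: {i,u} / ∅
  L2: {i,p,v} / {p}
  L3: {i} / {i,v}
  L4: {i,z} / ∅
  L5: {g} / ∅
  L6: {p} / {g}
  L7: {p,v} / {g,p}
  L8: {z} / {p}

Live sets:
  live L0: ∅→{g,p}
  live L1: {g,p}→{g,p}
  live L2: {p}→{i,v}
  live L3: {i,v}→∅
  live L4: {g,p}→{g,p}
  live L5: ∅→{g}
  live L6: {g}→{g,p}
  live L7: {g,p}→{p}
  live L8: {p}→∅

Interfere edges:
  g — {i,p,u,z}
  i — {g,p,u,v,z}
  p — {g,i,u,v,z}
  u — {g,i,p}
  v — {i,p}
  z — {g,i,p}

N(z) = ["g", "i", "p"]

Answer: ["g", "i", "p"]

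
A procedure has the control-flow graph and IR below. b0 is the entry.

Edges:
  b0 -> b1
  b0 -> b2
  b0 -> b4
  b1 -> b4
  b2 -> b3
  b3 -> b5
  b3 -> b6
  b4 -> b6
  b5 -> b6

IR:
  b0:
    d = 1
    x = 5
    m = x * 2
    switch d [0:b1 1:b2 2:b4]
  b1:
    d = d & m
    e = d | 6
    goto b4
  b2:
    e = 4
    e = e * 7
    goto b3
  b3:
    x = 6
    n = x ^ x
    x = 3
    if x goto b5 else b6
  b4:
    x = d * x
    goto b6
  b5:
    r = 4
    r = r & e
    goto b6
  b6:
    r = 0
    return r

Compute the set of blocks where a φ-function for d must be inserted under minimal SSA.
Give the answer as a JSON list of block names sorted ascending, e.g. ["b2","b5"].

idom tree: b1←b0 b2←b0 b3←b2 b4←b0 b5←b3 b6←b0
Join-block Dom:
  b4: preds {b0,b1}: {b0} ∩ {b0,b1} = {b0}; idom=b0
  b6: preds {b3,b4,b5}: {b0,b2,b3} ∩ {b0,b4} ∩ {b0,b2,b3,b5} = {b0}; idom=b0

DF walk-up:
  join b4 pred b0: · stop@b0
  join b4 pred b1: b1 stop@b0
  join b6 pred b3: b3→b2 stop@b0
  join b6 pred b4: b4 stop@b0
  join b6 pred b5: b5→b3→b2 stop@b0
  b0 → ∅
  b1 → {b4}
  b2 → {b6}
  b3 → {b6}
  b4 → {b6}
  b5 → {b6}
  b6 → ∅

φ for d: defs {b0,b1}
  DF⁺ = {b4,b6}

Answer: ["b4", "b6"]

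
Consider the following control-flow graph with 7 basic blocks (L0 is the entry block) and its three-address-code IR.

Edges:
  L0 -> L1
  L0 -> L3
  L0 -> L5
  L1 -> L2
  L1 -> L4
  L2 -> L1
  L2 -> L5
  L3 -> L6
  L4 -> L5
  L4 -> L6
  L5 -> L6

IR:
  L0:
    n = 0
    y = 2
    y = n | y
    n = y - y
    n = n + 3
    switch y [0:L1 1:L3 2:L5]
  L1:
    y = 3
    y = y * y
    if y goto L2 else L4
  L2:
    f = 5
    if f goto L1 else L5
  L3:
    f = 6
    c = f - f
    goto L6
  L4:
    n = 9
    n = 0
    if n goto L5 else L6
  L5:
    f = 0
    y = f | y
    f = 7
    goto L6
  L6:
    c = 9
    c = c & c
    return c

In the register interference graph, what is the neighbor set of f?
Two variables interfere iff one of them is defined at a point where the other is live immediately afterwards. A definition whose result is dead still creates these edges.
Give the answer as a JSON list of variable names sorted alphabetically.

Answer: ["y"]

Analysis:
Per-block:
  L0: {n,y} / ∅
  L1: {y} / ∅
  L2: {f} / ∅
  L3: {c,f} / ∅
  L4: {n} / ∅
  L5: {f,y} / {y}
  L6: {c} / ∅

Backward fixpoint:
  L0: in=∅ out={y}
  L1: in=∅ out={y}
  L2: in={y} out={y}
  L3: in=∅ out=∅
  L4: in={y} out={y}
  L5: in={y} out=∅
  L6: in=∅ out=∅

Conflict graph:
  c: ∅
  f: {y}
  n: {y}
  y: {f,n}

N(f) = ["y"]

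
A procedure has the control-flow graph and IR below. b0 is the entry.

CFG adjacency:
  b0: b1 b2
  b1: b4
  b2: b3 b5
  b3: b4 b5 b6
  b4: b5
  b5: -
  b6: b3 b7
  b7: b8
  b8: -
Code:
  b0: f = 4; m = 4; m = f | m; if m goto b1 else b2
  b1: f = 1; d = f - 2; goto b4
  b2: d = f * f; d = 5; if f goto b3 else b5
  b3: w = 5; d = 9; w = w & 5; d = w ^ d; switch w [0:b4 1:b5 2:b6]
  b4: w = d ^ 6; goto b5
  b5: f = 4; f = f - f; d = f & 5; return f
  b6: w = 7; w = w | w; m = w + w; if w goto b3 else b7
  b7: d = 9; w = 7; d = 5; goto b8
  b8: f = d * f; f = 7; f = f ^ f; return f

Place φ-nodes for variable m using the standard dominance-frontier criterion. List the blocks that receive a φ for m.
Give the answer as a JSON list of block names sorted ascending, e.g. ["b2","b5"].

idom tree: b1←b0 b2←b0 b3←b2 b4←b0 b5←b0 b6←b3 b7←b6 b8←b7
Join-block Dom:
  b3: preds {b2,b6}: {b0,b2} ∩ {b0,b2,b3,b6} = {b0,b2}; idom=b2
  b4: preds {b1,b3}: {b0,b1} ∩ {b0,b2,b3} = {b0}; idom=b0
  b5: preds {b2,b3,b4}: {b0,b2} ∩ {b0,b2,b3} ∩ {b0,b4} = {b0}; idom=b0

Frontier:
  b3←b2: walk · to b2
  b3←b6: walk b6→b3 to b2
  b4←b1: walk b1 to b0
  b4←b3: walk b3→b2 to b0
  b5←b2: walk b2 to b0
  b5←b3: walk b3→b2 to b0
  b5←b4: walk b4 to b0
  DF(b0)=∅
  DF(b1)={b4}
  DF(b2)={b4,b5}
  DF(b3)={b3,b4,b5}
  DF(b4)={b5}
  DF(b5)=∅
  DF(b6)={b3}
  DF(b7)=∅
  DF(b8)=∅

φ for m: defs {b0,b6}
  DF⁺ = {b3,b4,b5}

Answer: ["b3", "b4", "b5"]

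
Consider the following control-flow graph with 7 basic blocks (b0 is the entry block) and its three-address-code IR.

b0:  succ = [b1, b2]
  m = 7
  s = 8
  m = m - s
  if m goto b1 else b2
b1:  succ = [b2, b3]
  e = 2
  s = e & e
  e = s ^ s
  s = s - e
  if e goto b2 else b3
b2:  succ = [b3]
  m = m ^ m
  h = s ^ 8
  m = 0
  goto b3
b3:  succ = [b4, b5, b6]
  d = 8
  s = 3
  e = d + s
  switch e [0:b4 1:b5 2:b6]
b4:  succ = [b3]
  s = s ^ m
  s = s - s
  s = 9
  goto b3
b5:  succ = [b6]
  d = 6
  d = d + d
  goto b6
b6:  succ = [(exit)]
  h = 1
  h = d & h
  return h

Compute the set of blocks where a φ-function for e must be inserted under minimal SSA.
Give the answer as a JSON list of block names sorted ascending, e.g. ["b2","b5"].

Answer: ["b2", "b3"]

Analysis:
idom tree: b1←b0 b2←b0 b3←b0 b4←b3 b5←b3 b6←b3
Join-block Dom:
  b2: preds {b0,b1}: {b0} ∩ {b0,b1} = {b0}; idom=b0
  b3: preds {b1,b2,b4}: {b0,b1} ∩ {b0,b2} ∩ {b0,b3,b4} = {b0}; idom=b0
  b6: preds {b3,b5}: {b0,b3} ∩ {b0,b3,b5} = {b0,b3}; idom=b3

DF walk-up:
  b2←b0: walk · to b0
  b2←b1: walk b1 to b0
  b3←b1: walk b1 to b0
  b3←b2: walk b2 to b0
  b3←b4: walk b4→b3 to b0
  b6←b3: walk · to b3
  b6←b5: walk b5 to b3
  DF(b0)=∅
  DF(b1)={b2,b3}
  DF(b2)={b3}
  DF(b3)={b3}
  DF(b4)={b3}
  DF(b5)={b6}
  DF(b6)=∅

φ for e: defs {b1,b3}
  DF⁺ = {b2,b3}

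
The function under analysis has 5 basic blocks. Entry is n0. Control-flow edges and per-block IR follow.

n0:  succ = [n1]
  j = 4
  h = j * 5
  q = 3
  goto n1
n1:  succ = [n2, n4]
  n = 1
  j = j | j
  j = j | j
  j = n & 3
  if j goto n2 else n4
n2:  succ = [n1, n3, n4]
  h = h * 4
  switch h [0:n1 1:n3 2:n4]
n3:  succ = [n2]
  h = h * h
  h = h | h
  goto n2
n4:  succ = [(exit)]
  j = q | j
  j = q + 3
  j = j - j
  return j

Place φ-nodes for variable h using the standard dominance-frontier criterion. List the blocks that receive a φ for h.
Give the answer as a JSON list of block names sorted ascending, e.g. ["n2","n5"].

Answer: ["n1", "n2", "n4"]

Derivation:
idom tree: n1←n0 n2←n1 n3←n2 n4←n1
Join-block Dom:
  n1: preds {n0,n2}: {n0} ∩ {n0,n1,n2} = {n0}; idom=n0
  n2: preds {n1,n3}: {n0,n1} ∩ {n0,n1,n2,n3} = {n0,n1}; idom=n1
  n4: preds {n1,n2}: {n0,n1} ∩ {n0,n1,n2} = {n0,n1}; idom=n1

DF derivation:
  n1←n0: walk · to n0
  n1←n2: walk n2→n1 to n0
  n2←n1: walk · to n1
  n2←n3: walk n3→n2 to n1
  n4←n1: walk · to n1
  n4←n2: walk n2 to n1
  n0: DF=∅
  n1: DF={n1}
  n2: DF={n1,n2,n4}
  n3: DF={n2}
  n4: DF=∅

φ for h: defs {n0,n2,n3}
  DF⁺ = {n1,n2,n4}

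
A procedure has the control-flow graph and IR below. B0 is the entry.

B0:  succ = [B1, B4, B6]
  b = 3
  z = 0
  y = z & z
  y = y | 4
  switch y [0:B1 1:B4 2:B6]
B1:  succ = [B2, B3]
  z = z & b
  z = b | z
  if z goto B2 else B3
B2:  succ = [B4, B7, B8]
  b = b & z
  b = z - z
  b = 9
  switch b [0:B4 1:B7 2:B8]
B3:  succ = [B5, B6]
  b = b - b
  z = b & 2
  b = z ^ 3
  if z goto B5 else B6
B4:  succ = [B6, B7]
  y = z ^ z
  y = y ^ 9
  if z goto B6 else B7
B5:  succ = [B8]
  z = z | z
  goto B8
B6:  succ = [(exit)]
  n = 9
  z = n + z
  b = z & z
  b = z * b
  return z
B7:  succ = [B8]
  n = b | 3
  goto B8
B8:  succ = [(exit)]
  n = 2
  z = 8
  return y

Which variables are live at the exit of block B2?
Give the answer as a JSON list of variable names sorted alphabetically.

Per-block:
  B0 def {b,y,z} use ∅
  B1 def {z} use {b,z}
  B2 def {b} use {b,z}
  B3 def {b,z} use {b}
  B4 def {y} use {z}
  B5 def {z} use {z}
  B6 def {b,n,z} use {z}
  B7 def {n} use {b}
  B8 def {n,z} use {y}

Live sets:
  B0: in=∅ out={b,y,z}
  B1: in={b,y,z} out={b,y,z}
  B2: in={b,y,z} out={b,y,z}
  B3: in={b,y} out={y,z}
  B4: in={b,z} out={b,y,z}
  B5: in={y,z} out={y}
  B6: in={z} out=∅
  B7: in={b,y} out={y}
  B8: in={y} out=∅

live-out(B2) = ["b", "y", "z"]

Answer: ["b", "y", "z"]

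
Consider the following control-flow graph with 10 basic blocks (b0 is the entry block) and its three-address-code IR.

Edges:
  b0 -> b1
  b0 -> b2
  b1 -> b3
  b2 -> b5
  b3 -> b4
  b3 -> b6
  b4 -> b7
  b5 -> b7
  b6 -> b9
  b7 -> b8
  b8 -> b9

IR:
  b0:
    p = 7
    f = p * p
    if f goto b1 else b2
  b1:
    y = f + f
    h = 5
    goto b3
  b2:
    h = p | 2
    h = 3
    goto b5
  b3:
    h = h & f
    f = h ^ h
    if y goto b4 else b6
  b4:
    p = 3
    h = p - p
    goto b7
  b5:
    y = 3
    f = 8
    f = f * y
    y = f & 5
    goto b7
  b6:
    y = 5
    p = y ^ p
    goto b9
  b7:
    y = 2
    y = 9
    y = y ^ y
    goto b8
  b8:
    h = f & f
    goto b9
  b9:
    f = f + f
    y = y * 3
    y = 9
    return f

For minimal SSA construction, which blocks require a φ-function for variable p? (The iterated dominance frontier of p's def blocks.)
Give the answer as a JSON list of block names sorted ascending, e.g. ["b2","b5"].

idom tree: b1←b0 b2←b0 b3←b1 b4←b3 b5←b2 b6←b3 b7←b0 b8←b7 b9←b0
Dom at joins:
  b7: preds {b4,b5}: {b0,b1,b3,b4} ∩ {b0,b2,b5} = {b0}; idom=b0
  b9: preds {b6,b8}: {b0,b1,b3,b6} ∩ {b0,b7,b8} = {b0}; idom=b0

DF walk-up:
  b7←b4: walk b4→b3→b1 to b0
  b7←b5: walk b5→b2 to b0
  b9←b6: walk b6→b3→b1 to b0
  b9←b8: walk b8→b7 to b0
  b0 → ∅
  b1 → {b7,b9}
  b2 → {b7}
  b3 → {b7,b9}
  b4 → {b7}
  b5 → {b7}
  b6 → {b9}
  b7 → {b9}
  b8 → {b9}
  b9 → ∅

φ for p: defs {b0,b4,b6}
  DF⁺ = {b7,b9}

Answer: ["b7", "b9"]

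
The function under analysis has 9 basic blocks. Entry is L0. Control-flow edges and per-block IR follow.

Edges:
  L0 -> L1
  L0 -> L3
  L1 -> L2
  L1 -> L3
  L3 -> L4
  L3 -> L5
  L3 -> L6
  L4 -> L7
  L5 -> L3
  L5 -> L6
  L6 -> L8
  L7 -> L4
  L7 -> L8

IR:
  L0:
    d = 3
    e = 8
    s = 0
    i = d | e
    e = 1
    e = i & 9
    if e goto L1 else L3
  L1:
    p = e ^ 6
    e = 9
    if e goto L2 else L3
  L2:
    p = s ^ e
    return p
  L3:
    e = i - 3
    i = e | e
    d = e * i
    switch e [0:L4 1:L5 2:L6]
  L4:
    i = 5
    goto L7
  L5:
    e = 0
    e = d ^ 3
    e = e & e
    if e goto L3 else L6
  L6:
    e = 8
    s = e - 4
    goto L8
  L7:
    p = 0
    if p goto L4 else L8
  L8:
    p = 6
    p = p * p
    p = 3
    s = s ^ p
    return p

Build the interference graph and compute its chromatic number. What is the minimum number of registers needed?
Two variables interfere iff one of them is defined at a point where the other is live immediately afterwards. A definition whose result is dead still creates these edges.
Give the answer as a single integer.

Block summaries:
  L0 def {d,e,i,s} use ∅
  L1 def {e,p} use {e}
  L2 def {p} use {e,s}
  L3 def {d,e,i} use {i}
  L4 def {i} use ∅
  L5 def {e} use {d}
  L6 def {e,s} use ∅
  L7 def {p} use ∅
  L8 def {p,s} use {s}

Liveness:
  L0: in=∅ out={e,i,s}
  L1: in={e,i,s} out={e,i,s}
  L2: in={e,s} out=∅
  L3: in={i,s} out={d,i,s}
  L4: in={s} out={s}
  L5: in={d,i,s} out={i,s}
  L6: in=∅ out={s}
  L7: in={s} out={s}
  L8: in={s} out=∅

Interference:
  d↔{e,i,s}
  e↔{d,i,s}
  i↔{d,e,p,s}
  p↔{i,s}
  s↔{d,e,i,p}

Colouring:
  clique {d,e,i,s} ⇒ need ≥ 4
  4-colouring: R0={i}  R1={s}  R2={d,p}  R3={e}
  χ = 4

Answer: 4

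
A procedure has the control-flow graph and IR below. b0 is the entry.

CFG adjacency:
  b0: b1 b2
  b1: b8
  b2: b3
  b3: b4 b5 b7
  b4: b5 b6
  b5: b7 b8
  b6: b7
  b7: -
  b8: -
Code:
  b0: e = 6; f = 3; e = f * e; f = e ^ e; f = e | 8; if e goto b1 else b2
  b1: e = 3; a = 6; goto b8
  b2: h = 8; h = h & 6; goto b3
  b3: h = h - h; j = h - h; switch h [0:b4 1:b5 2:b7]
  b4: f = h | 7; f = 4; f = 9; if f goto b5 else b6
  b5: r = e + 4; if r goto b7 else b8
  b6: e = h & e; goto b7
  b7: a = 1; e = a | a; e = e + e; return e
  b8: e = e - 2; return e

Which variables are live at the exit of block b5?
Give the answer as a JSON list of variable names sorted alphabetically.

Answer: ["e"]

Analysis:
def/use:
  b0: def={e,f} ue=∅
  b1: def={a,e} ue=∅
  b2: def={h} ue=∅
  b3: def={h,j} ue={h}
  b4: def={f} ue={h}
  b5: def={r} ue={e}
  b6: def={e} ue={e,h}
  b7: def={a,e} ue=∅
  b8: def={e} ue={e}

Liveness:
  live b0: ∅→{e}
  live b1: ∅→{e}
  live b2: {e}→{e,h}
  live b3: {e,h}→{e,h}
  live b4: {e,h}→{e,h}
  live b5: {e}→{e}
  live b6: {e,h}→∅
  live b7: ∅→∅
  live b8: {e}→∅

live-out(b5) = ["e"]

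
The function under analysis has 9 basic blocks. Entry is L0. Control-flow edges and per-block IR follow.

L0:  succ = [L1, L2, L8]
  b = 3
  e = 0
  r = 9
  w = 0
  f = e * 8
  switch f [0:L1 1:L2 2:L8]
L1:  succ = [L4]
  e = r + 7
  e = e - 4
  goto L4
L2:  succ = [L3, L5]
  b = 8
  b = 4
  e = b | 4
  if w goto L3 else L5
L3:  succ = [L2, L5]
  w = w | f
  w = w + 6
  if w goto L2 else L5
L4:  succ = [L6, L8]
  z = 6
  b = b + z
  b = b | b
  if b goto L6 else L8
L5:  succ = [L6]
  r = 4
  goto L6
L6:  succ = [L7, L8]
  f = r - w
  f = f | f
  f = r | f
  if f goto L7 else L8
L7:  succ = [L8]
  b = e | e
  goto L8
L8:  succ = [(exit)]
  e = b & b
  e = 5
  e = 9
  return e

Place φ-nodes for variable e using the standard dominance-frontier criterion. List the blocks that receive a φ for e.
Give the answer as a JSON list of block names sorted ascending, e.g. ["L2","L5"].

idom tree: L1←L0 L2←L0 L3←L2 L4←L1 L5←L2 L6←L0 L7←L6 L8←L0
Join-block Dom:
  L2: preds {L0,L3}: {L0} ∩ {L0,L2,L3} = {L0}; idom=L0
  L5: preds {L2,L3}: {L0,L2} ∩ {L0,L2,L3} = {L0,L2}; idom=L2
  L6: preds {L4,L5}: {L0,L1,L4} ∩ {L0,L2,L5} = {L0}; idom=L0
  L8: preds {L0,L4,L6,L7}: {L0} ∩ {L0,L1,L4} ∩ {L0,L6} ∩ {L0,L6,L7} = {L0}; idom=L0

DF walk-up:
  join L2 pred L0: · stop@L0
  join L2 pred L3: L3→L2 stop@L0
  join L5 pred L2: · stop@L2
  join L5 pred L3: L3 stop@L2
  join L6 pred L4: L4→L1 stop@L0
  join L6 pred L5: L5→L2 stop@L0
  join L8 pred L0: · stop@L0
  join L8 pred L4: L4→L1 stop@L0
  join L8 pred L6: L6 stop@L0
  join L8 pred L7: L7→L6 stop@L0
  L0: DF=∅
  L1: DF={L6,L8}
  L2: DF={L2,L6}
  L3: DF={L2,L5}
  L4: DF={L6,L8}
  L5: DF={L6}
  L6: DF={L8}
  L7: DF={L8}
  L8: DF=∅

φ for e: defs {L0,L1,L2,L8}
  DF⁺ = {L2,L6,L8}

Answer: ["L2", "L6", "L8"]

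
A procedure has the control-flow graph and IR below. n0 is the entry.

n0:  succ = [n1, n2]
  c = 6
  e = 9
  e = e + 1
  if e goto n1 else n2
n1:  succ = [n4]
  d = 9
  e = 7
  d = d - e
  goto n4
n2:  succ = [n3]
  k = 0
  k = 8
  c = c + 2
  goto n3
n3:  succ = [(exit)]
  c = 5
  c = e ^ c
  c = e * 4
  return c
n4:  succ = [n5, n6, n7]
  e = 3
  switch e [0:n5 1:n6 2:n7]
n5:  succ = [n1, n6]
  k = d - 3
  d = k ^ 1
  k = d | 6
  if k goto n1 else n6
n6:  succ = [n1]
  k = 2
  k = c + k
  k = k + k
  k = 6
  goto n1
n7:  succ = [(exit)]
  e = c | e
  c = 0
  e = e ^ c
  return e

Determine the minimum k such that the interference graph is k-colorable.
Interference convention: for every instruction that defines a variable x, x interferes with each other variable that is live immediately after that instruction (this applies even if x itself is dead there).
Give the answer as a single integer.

Answer: 3

Working:
def/use:
  n0: def={c,e} ue=∅
  n1: def={d,e} ue=∅
  n2: def={c,k} ue={c}
  n3: def={c} ue={e}
  n4: def={e} ue=∅
  n5: def={d,k} ue={d}
  n6: def={k} ue={c}
  n7: def={c,e} ue={c,e}

Live sets:
  n0 li=∅ lo={c,e}
  n1 li={c} lo={c,d}
  n2 li={c,e} lo={e}
  n3 li={e} lo=∅
  n4 li={c,d} lo={c,d,e}
  n5 li={c,d} lo={c}
  n6 li={c} lo={c}
  n7 li={c,e} lo=∅

Conflict graph:
  c: {d,e,k}
  d: {c,e}
  e: {c,d,k}
  k: {c,e}

Chromatic number:
  lower bound: {c,d,e} mutually conflict ⇒ χ ≥ 3
  assign c→R0 d→R2 e→R1 k→R2 — no edge inside a register ⇒ χ ≤ 3
  χ = 3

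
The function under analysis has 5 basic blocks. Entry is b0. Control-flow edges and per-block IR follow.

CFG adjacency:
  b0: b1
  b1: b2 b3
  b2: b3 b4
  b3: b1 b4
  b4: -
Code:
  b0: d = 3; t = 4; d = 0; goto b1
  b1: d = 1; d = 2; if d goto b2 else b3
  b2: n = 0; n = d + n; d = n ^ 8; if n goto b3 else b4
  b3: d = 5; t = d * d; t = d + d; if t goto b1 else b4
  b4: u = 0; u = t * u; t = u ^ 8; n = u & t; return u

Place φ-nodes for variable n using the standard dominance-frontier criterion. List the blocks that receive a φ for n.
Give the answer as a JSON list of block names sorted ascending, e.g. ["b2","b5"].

Answer: ["b1", "b3", "b4"]

Working:
idom tree: b1←b0 b2←b1 b3←b1 b4←b1
Dom∩ at merges:
  b1: preds {b0,b3}: {b0} ∩ {b0,b1,b3} = {b0}; idom=b0
  b3: preds {b1,b2}: {b0,b1} ∩ {b0,b1,b2} = {b0,b1}; idom=b1
  b4: preds {b2,b3}: {b0,b1,b2} ∩ {b0,b1,b3} = {b0,b1}; idom=b1

DF walk-up:
  join b1 pred b0: · stop@b0
  join b1 pred b3: b3→b1 stop@b0
  join b3 pred b1: · stop@b1
  join b3 pred b2: b2 stop@b1
  join b4 pred b2: b2 stop@b1
  join b4 pred b3: b3 stop@b1
  b0: DF=∅
  b1: DF={b1}
  b2: DF={b3,b4}
  b3: DF={b1,b4}
  b4: DF=∅

φ for n: defs {b2,b4}
  DF⁺ = {b1,b3,b4}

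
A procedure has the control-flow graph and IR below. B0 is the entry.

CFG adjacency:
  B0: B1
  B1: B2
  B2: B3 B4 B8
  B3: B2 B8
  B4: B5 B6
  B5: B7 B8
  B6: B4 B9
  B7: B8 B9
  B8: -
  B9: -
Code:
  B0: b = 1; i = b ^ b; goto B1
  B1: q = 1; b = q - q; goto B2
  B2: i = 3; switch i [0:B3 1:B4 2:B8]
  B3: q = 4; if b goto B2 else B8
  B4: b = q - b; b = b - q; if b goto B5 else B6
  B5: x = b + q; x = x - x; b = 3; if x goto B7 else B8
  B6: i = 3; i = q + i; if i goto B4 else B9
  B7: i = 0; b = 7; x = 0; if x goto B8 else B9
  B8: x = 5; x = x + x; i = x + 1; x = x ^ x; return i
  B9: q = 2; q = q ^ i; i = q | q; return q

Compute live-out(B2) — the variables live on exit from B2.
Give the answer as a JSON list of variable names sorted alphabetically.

Block summaries:
  B0 def {b,i} use ∅
  B1 def {b,q} use ∅
  B2 def {i} use ∅
  B3 def {q} use {b}
  B4 def {b} use {b,q}
  B5 def {b,x} use {b,q}
  B6 def {i} use {q}
  B7 def {b,i,x} use ∅
  B8 def {i,x} use ∅
  B9 def {i,q} use {i}

Live sets:
  B0: in=∅ out=∅
  B1: in=∅ out={b,q}
  B2: in={b,q} out={b,q}
  B3: in={b} out={b,q}
  B4: in={b,q} out={b,q}
  B5: in={b,q} out=∅
  B6: in={b,q} out={b,i,q}
  B7: in=∅ out={i}
  B8: in=∅ out=∅
  B9: in={i} out=∅

live-out(B2) = ["b", "q"]

Answer: ["b", "q"]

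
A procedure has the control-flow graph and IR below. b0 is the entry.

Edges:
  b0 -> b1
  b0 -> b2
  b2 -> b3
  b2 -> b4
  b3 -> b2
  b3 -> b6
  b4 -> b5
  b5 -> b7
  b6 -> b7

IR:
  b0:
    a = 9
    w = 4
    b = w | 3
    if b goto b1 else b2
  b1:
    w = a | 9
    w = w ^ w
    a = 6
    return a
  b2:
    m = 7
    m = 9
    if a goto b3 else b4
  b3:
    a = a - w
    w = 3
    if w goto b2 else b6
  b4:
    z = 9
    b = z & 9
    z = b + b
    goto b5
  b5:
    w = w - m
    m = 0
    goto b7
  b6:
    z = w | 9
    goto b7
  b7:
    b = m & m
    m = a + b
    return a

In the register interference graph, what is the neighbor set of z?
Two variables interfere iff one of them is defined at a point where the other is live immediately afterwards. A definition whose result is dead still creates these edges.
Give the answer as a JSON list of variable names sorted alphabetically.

def/use:
  b0: def={a,b,w} ue=∅
  b1: def={a,w} ue={a}
  b2: def={m} ue={a}
  b3: def={a,w} ue={a,w}
  b4: def={b,z} ue=∅
  b5: def={m,w} ue={m,w}
  b6: def={z} ue={w}
  b7: def={b,m} ue={a,m}

Backward fixpoint:
  live b0: ∅→{a,w}
  live b1: {a}→∅
  live b2: {a,w}→{a,m,w}
  live b3: {a,m,w}→{a,m,w}
  live b4: {a,m,w}→{a,m,w}
  live b5: {a,m,w}→{a,m}
  live b6: {a,m,w}→{a,m}
  live b7: {a,m}→∅

Conflict graph:
  a: {b,m,w,z}
  b: {a,m,w}
  m: {a,b,w,z}
  w: {a,b,m,z}
  z: {a,m,w}

N(z) = ["a", "m", "w"]

Answer: ["a", "m", "w"]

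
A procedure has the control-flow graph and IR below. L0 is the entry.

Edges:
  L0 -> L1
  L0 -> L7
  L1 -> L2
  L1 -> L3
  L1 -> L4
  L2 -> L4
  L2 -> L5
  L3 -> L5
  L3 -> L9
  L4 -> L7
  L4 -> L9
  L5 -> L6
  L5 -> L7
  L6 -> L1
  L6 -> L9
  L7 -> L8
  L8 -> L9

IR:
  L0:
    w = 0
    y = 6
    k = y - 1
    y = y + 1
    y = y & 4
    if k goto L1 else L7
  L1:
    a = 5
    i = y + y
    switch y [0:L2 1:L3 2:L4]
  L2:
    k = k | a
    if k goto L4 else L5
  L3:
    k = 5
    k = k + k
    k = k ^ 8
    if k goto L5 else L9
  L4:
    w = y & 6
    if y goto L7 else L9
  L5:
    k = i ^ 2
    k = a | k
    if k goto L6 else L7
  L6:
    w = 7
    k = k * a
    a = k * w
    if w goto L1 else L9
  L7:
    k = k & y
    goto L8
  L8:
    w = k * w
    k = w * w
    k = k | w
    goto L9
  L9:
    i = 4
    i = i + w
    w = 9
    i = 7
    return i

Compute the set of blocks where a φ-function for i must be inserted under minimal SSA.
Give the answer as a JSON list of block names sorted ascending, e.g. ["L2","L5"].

idom tree: L1←L0 L2←L1 L3←L1 L4←L1 L5←L1 L6←L5 L7←L0 L8←L7 L9←L0
Dom at joins:
  L1: preds {L0,L6}: {L0} ∩ {L0,L1,L5,L6} = {L0}; idom=L0
  L4: preds {L1,L2}: {L0,L1} ∩ {L0,L1,L2} = {L0,L1}; idom=L1
  L5: preds {L2,L3}: {L0,L1,L2} ∩ {L0,L1,L3} = {L0,L1}; idom=L1
  L7: preds {L0,L4,L5}: {L0} ∩ {L0,L1,L4} ∩ {L0,L1,L5} = {L0}; idom=L0
  L9: preds {L3,L4,L6,L8}: {L0,L1,L3} ∩ {L0,L1,L4} ∩ {L0,L1,L5,L6} ∩ {L0,L7,L8} = {L0}; idom=L0

Frontier:
  L1←L0: walk · to L0
  L1←L6: walk L6→L5→L1 to L0
  L4←L1: walk · to L1
  L4←L2: walk L2 to L1
  L5←L2: walk L2 to L1
  L5←L3: walk L3 to L1
  L7←L0: walk · to L0
  L7←L4: walk L4→L1 to L0
  L7←L5: walk L5→L1 to L0
  L9←L3: walk L3→L1 to L0
  L9←L4: walk L4→L1 to L0
  L9←L6: walk L6→L5→L1 to L0
  L9←L8: walk L8→L7 to L0
  L0: DF=∅
  L1: DF={L1,L7,L9}
  L2: DF={L4,L5}
  L3: DF={L5,L9}
  L4: DF={L7,L9}
  L5: DF={L1,L7,L9}
  L6: DF={L1,L9}
  L7: DF={L9}
  L8: DF={L9}
  L9: DF=∅

φ for i: defs {L1,L9}
  DF⁺ = {L1,L7,L9}

Answer: ["L1", "L7", "L9"]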